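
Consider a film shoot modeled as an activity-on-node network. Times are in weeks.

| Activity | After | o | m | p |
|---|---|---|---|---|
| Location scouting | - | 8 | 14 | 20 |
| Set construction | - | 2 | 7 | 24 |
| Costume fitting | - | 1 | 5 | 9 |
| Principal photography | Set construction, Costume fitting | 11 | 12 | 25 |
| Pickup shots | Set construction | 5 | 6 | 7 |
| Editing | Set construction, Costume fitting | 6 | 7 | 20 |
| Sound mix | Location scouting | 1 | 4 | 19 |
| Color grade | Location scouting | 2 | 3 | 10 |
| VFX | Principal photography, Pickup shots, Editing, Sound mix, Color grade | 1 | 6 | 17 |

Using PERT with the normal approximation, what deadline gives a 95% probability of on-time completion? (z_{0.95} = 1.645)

te_Location scouting = (8 + 4·14 + 20)/6 = 84/6 = 14; σ²_Location scouting = ((20−8)/6)² = 4.000
te_Set construction = (2 + 4·7 + 24)/6 = 54/6 = 9; σ²_Set construction = ((24−2)/6)² = 13.444
te_Costume fitting = (1 + 4·5 + 9)/6 = 30/6 = 5; σ²_Costume fitting = ((9−1)/6)² = 1.778
te_Principal photography = (11 + 4·12 + 25)/6 = 84/6 = 14; σ²_Principal photography = ((25−11)/6)² = 5.444
te_Pickup shots = (5 + 4·6 + 7)/6 = 36/6 = 6; σ²_Pickup shots = ((7−5)/6)² = 0.111
te_Editing = (6 + 4·7 + 20)/6 = 54/6 = 9; σ²_Editing = ((20−6)/6)² = 5.444
te_Sound mix = (1 + 4·4 + 19)/6 = 36/6 = 6; σ²_Sound mix = ((19−1)/6)² = 9.000
te_Color grade = (2 + 4·3 + 10)/6 = 24/6 = 4; σ²_Color grade = ((10−2)/6)² = 1.778
te_VFX = (1 + 4·6 + 17)/6 = 42/6 = 7; σ²_VFX = ((17−1)/6)² = 7.111

Forward pass:
ES_Location scouting = 0; EF_Location scouting = 14
ES_Set construction = 0; EF_Set construction = 9
ES_Costume fitting = 0; EF_Costume fitting = 5
ES_Principal photography = max(EF_Set construction=9, EF_Costume fitting=5) = 9; EF_Principal photography = 9+14 = 23
ES_Pickup shots = 9; EF_Pickup shots = 9+6 = 15
ES_Editing = max(EF_Set construction=9, EF_Costume fitting=5) = 9; EF_Editing = 9+9 = 18
ES_Sound mix = 14; EF_Sound mix = 14+6 = 20
ES_Color grade = 14; EF_Color grade = 14+4 = 18
ES_VFX = max(EF_Principal photography=23, EF_Pickup shots=15, EF_Editing=18, EF_Sound mix=20, EF_Color grade=18) = 23; EF_VFX = 23+7 = 30
Expected project duration μ = 30 weeks. Critical path: Set construction → Principal photography → VFX.

Variance along critical path = 13.444 + 5.444 + 7.111 = 26.000; σ = 5.099 weeks.
D = μ + z·σ = 30 + 1.645·5.099 = 38.4 weeks

38.4 weeks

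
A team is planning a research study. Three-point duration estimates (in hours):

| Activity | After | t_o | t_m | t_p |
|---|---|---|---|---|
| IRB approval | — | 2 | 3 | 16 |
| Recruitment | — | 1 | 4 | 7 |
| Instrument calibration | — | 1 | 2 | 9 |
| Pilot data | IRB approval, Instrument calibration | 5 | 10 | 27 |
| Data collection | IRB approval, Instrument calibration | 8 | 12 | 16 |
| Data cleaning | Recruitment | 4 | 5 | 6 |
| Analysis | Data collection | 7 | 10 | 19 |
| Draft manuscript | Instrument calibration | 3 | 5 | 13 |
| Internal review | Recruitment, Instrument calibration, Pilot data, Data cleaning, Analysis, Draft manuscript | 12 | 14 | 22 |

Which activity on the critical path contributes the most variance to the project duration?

te_IRB approval = (2 + 4·3 + 16)/6 = 30/6 = 5; σ²_IRB approval = ((16−2)/6)² = 5.444
te_Recruitment = (1 + 4·4 + 7)/6 = 24/6 = 4; σ²_Recruitment = ((7−1)/6)² = 1.000
te_Instrument calibration = (1 + 4·2 + 9)/6 = 18/6 = 3; σ²_Instrument calibration = ((9−1)/6)² = 1.778
te_Pilot data = (5 + 4·10 + 27)/6 = 72/6 = 12; σ²_Pilot data = ((27−5)/6)² = 13.444
te_Data collection = (8 + 4·12 + 16)/6 = 72/6 = 12; σ²_Data collection = ((16−8)/6)² = 1.778
te_Data cleaning = (4 + 4·5 + 6)/6 = 30/6 = 5; σ²_Data cleaning = ((6−4)/6)² = 0.111
te_Analysis = (7 + 4·10 + 19)/6 = 66/6 = 11; σ²_Analysis = ((19−7)/6)² = 4.000
te_Draft manuscript = (3 + 4·5 + 13)/6 = 36/6 = 6; σ²_Draft manuscript = ((13−3)/6)² = 2.778
te_Internal review = (12 + 4·14 + 22)/6 = 90/6 = 15; σ²_Internal review = ((22−12)/6)² = 2.778

Forward pass:
ES_IRB approval = 0; EF_IRB approval = 5
ES_Recruitment = 0; EF_Recruitment = 4
ES_Instrument calibration = 0; EF_Instrument calibration = 3
ES_Pilot data = max(EF_IRB approval=5, EF_Instrument calibration=3) = 5; EF_Pilot data = 5+12 = 17
ES_Data collection = max(EF_IRB approval=5, EF_Instrument calibration=3) = 5; EF_Data collection = 5+12 = 17
ES_Data cleaning = 4; EF_Data cleaning = 4+5 = 9
ES_Analysis = 17; EF_Analysis = 17+11 = 28
ES_Draft manuscript = 3; EF_Draft manuscript = 3+6 = 9
ES_Internal review = max(EF_Recruitment=4, EF_Instrument calibration=3, EF_Pilot data=17, EF_Data cleaning=9, EF_Analysis=28, EF_Draft manuscript=9) = 28; EF_Internal review = 28+15 = 43
Expected project duration μ = 43 hours. Critical path: IRB approval → Data collection → Analysis → Internal review.

Variances on critical path: σ²_IRB approval=5.444, σ²_Data collection=1.778, σ²_Analysis=4.000, σ²_Internal review=2.778.
Largest is σ²_IRB approval = 5.444.

IRB approval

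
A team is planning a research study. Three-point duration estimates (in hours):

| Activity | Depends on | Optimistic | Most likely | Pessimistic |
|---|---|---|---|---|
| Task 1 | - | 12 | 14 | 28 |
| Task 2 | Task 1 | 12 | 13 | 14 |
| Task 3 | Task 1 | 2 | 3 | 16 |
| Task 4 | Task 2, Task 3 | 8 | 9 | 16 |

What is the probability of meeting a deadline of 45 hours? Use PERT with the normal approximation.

0.977

te_Task 1 = (12 + 4·14 + 28)/6 = 96/6 = 16; σ²_Task 1 = ((28−12)/6)² = 7.111
te_Task 2 = (12 + 4·13 + 14)/6 = 78/6 = 13; σ²_Task 2 = ((14−12)/6)² = 0.111
te_Task 3 = (2 + 4·3 + 16)/6 = 30/6 = 5; σ²_Task 3 = ((16−2)/6)² = 5.444
te_Task 4 = (8 + 4·9 + 16)/6 = 60/6 = 10; σ²_Task 4 = ((16−8)/6)² = 1.778

Forward pass:
ES_Task 1 = 0; EF_Task 1 = 16
ES_Task 2 = 16; EF_Task 2 = 16+13 = 29
ES_Task 3 = 16; EF_Task 3 = 16+5 = 21
ES_Task 4 = max(EF_Task 2=29, EF_Task 3=21) = 29; EF_Task 4 = 29+10 = 39
Expected project duration μ = 39 hours. Critical path: Task 1 → Task 2 → Task 4.

Variance along critical path = 7.111 + 0.111 + 1.778 = 9.000; σ = √9.000 = 3.000 hours.
Z = (45 − 39) / 3.000 = 2.000
P(T ≤ 45) = Φ(2.000) ≈ 0.977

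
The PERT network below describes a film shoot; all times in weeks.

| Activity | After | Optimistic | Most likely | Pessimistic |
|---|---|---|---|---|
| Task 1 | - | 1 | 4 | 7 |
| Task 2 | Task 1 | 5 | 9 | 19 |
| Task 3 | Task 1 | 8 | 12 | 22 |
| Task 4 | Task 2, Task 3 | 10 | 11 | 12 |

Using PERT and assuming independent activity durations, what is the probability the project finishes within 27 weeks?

te_Task 1 = (1 + 4·4 + 7)/6 = 24/6 = 4; σ²_Task 1 = ((7−1)/6)² = 1.000
te_Task 2 = (5 + 4·9 + 19)/6 = 60/6 = 10; σ²_Task 2 = ((19−5)/6)² = 5.444
te_Task 3 = (8 + 4·12 + 22)/6 = 78/6 = 13; σ²_Task 3 = ((22−8)/6)² = 5.444
te_Task 4 = (10 + 4·11 + 12)/6 = 66/6 = 11; σ²_Task 4 = ((12−10)/6)² = 0.111

Forward pass:
ES_Task 1 = 0; EF_Task 1 = 4
ES_Task 2 = 4; EF_Task 2 = 4+10 = 14
ES_Task 3 = 4; EF_Task 3 = 4+13 = 17
ES_Task 4 = max(EF_Task 2=14, EF_Task 3=17) = 17; EF_Task 4 = 17+11 = 28
Expected project duration μ = 28 weeks. Critical path: Task 1 → Task 3 → Task 4.

Variance along critical path = 1.000 + 5.444 + 0.111 = 6.556; σ = √6.556 = 2.560 weeks.
Z = (27 − 28) / 2.560 = -0.391
P(T ≤ 27) = Φ(-0.391) ≈ 0.348

0.348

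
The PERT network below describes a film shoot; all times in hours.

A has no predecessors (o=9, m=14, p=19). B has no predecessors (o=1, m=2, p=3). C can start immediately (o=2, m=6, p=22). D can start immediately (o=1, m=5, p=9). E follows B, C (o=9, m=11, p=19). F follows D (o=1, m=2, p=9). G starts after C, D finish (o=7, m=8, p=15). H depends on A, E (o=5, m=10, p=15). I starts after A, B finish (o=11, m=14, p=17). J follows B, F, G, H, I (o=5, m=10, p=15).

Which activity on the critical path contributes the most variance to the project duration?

C

te_A = (9 + 4·14 + 19)/6 = 84/6 = 14; σ²_A = ((19−9)/6)² = 2.778
te_B = (1 + 4·2 + 3)/6 = 12/6 = 2; σ²_B = ((3−1)/6)² = 0.111
te_C = (2 + 4·6 + 22)/6 = 48/6 = 8; σ²_C = ((22−2)/6)² = 11.111
te_D = (1 + 4·5 + 9)/6 = 30/6 = 5; σ²_D = ((9−1)/6)² = 1.778
te_E = (9 + 4·11 + 19)/6 = 72/6 = 12; σ²_E = ((19−9)/6)² = 2.778
te_F = (1 + 4·2 + 9)/6 = 18/6 = 3; σ²_F = ((9−1)/6)² = 1.778
te_G = (7 + 4·8 + 15)/6 = 54/6 = 9; σ²_G = ((15−7)/6)² = 1.778
te_H = (5 + 4·10 + 15)/6 = 60/6 = 10; σ²_H = ((15−5)/6)² = 2.778
te_I = (11 + 4·14 + 17)/6 = 84/6 = 14; σ²_I = ((17−11)/6)² = 1.000
te_J = (5 + 4·10 + 15)/6 = 60/6 = 10; σ²_J = ((15−5)/6)² = 2.778

Forward pass:
ES_A = 0; EF_A = 14
ES_B = 0; EF_B = 2
ES_C = 0; EF_C = 8
ES_D = 0; EF_D = 5
ES_E = max(EF_B=2, EF_C=8) = 8; EF_E = 8+12 = 20
ES_F = 5; EF_F = 5+3 = 8
ES_G = max(EF_C=8, EF_D=5) = 8; EF_G = 8+9 = 17
ES_H = max(EF_A=14, EF_E=20) = 20; EF_H = 20+10 = 30
ES_I = max(EF_A=14, EF_B=2) = 14; EF_I = 14+14 = 28
ES_J = max(EF_B=2, EF_F=8, EF_G=17, EF_H=30, EF_I=28) = 30; EF_J = 30+10 = 40
Expected project duration μ = 40 hours. Critical path: C → E → H → J.

Variances on critical path: σ²_C=11.111, σ²_E=2.778, σ²_H=2.778, σ²_J=2.778.
Largest is σ²_C = 11.111.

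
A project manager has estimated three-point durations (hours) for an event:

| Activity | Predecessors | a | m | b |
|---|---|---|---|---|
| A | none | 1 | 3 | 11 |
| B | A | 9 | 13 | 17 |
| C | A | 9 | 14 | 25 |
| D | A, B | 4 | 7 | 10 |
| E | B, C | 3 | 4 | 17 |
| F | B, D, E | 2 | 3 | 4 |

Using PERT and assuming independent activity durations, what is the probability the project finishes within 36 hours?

te_A = (1 + 4·3 + 11)/6 = 24/6 = 4; σ²_A = ((11−1)/6)² = 2.778
te_B = (9 + 4·13 + 17)/6 = 78/6 = 13; σ²_B = ((17−9)/6)² = 1.778
te_C = (9 + 4·14 + 25)/6 = 90/6 = 15; σ²_C = ((25−9)/6)² = 7.111
te_D = (4 + 4·7 + 10)/6 = 42/6 = 7; σ²_D = ((10−4)/6)² = 1.000
te_E = (3 + 4·4 + 17)/6 = 36/6 = 6; σ²_E = ((17−3)/6)² = 5.444
te_F = (2 + 4·3 + 4)/6 = 18/6 = 3; σ²_F = ((4−2)/6)² = 0.111

Forward pass:
ES_A = 0; EF_A = 4
ES_B = 4; EF_B = 4+13 = 17
ES_C = 4; EF_C = 4+15 = 19
ES_D = max(EF_A=4, EF_B=17) = 17; EF_D = 17+7 = 24
ES_E = max(EF_B=17, EF_C=19) = 19; EF_E = 19+6 = 25
ES_F = max(EF_B=17, EF_D=24, EF_E=25) = 25; EF_F = 25+3 = 28
Expected project duration μ = 28 hours. Critical path: A → C → E → F.

Variance along critical path = 2.778 + 7.111 + 5.444 + 0.111 = 15.444; σ = √15.444 = 3.930 hours.
Z = (36 − 28) / 3.930 = 2.036
P(T ≤ 36) = Φ(2.036) ≈ 0.979

0.979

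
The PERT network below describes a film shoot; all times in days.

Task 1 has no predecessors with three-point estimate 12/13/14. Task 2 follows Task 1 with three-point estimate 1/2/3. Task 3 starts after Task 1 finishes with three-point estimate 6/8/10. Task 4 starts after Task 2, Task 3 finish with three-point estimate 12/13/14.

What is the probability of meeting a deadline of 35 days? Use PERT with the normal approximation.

0.890

te_Task 1 = (12 + 4·13 + 14)/6 = 78/6 = 13; σ²_Task 1 = ((14−12)/6)² = 0.111
te_Task 2 = (1 + 4·2 + 3)/6 = 12/6 = 2; σ²_Task 2 = ((3−1)/6)² = 0.111
te_Task 3 = (6 + 4·8 + 10)/6 = 48/6 = 8; σ²_Task 3 = ((10−6)/6)² = 0.444
te_Task 4 = (12 + 4·13 + 14)/6 = 78/6 = 13; σ²_Task 4 = ((14−12)/6)² = 0.111

Forward pass:
ES_Task 1 = 0; EF_Task 1 = 13
ES_Task 2 = 13; EF_Task 2 = 13+2 = 15
ES_Task 3 = 13; EF_Task 3 = 13+8 = 21
ES_Task 4 = max(EF_Task 2=15, EF_Task 3=21) = 21; EF_Task 4 = 21+13 = 34
Expected project duration μ = 34 days. Critical path: Task 1 → Task 3 → Task 4.

Variance along critical path = 0.111 + 0.444 + 0.111 = 0.667; σ = √0.667 = 0.816 days.
Z = (35 − 34) / 0.816 = 1.225
P(T ≤ 35) = Φ(1.225) ≈ 0.890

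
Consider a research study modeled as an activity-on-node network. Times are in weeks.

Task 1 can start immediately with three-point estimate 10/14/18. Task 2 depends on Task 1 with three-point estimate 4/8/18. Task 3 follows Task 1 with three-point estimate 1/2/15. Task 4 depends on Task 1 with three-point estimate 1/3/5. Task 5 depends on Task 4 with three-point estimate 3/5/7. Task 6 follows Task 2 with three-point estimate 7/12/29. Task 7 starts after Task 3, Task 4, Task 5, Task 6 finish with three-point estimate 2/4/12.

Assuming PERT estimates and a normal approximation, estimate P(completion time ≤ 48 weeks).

te_Task 1 = (10 + 4·14 + 18)/6 = 84/6 = 14; σ²_Task 1 = ((18−10)/6)² = 1.778
te_Task 2 = (4 + 4·8 + 18)/6 = 54/6 = 9; σ²_Task 2 = ((18−4)/6)² = 5.444
te_Task 3 = (1 + 4·2 + 15)/6 = 24/6 = 4; σ²_Task 3 = ((15−1)/6)² = 5.444
te_Task 4 = (1 + 4·3 + 5)/6 = 18/6 = 3; σ²_Task 4 = ((5−1)/6)² = 0.444
te_Task 5 = (3 + 4·5 + 7)/6 = 30/6 = 5; σ²_Task 5 = ((7−3)/6)² = 0.444
te_Task 6 = (7 + 4·12 + 29)/6 = 84/6 = 14; σ²_Task 6 = ((29−7)/6)² = 13.444
te_Task 7 = (2 + 4·4 + 12)/6 = 30/6 = 5; σ²_Task 7 = ((12−2)/6)² = 2.778

Forward pass:
ES_Task 1 = 0; EF_Task 1 = 14
ES_Task 2 = 14; EF_Task 2 = 14+9 = 23
ES_Task 3 = 14; EF_Task 3 = 14+4 = 18
ES_Task 4 = 14; EF_Task 4 = 14+3 = 17
ES_Task 5 = 17; EF_Task 5 = 17+5 = 22
ES_Task 6 = 23; EF_Task 6 = 23+14 = 37
ES_Task 7 = max(EF_Task 3=18, EF_Task 4=17, EF_Task 5=22, EF_Task 6=37) = 37; EF_Task 7 = 37+5 = 42
Expected project duration μ = 42 weeks. Critical path: Task 1 → Task 2 → Task 6 → Task 7.

Variance along critical path = 1.778 + 5.444 + 13.444 + 2.778 = 23.444; σ = √23.444 = 4.842 weeks.
Z = (48 − 42) / 4.842 = 1.239
P(T ≤ 48) = Φ(1.239) ≈ 0.892

0.892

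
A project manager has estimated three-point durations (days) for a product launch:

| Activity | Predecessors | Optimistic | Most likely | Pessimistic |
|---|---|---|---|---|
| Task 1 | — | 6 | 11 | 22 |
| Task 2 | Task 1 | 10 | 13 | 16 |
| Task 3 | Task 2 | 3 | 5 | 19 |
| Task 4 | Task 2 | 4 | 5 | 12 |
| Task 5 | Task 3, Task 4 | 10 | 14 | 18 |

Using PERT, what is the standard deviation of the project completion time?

4.12 days

te_Task 1 = (6 + 4·11 + 22)/6 = 72/6 = 12; σ²_Task 1 = ((22−6)/6)² = 7.111
te_Task 2 = (10 + 4·13 + 16)/6 = 78/6 = 13; σ²_Task 2 = ((16−10)/6)² = 1.000
te_Task 3 = (3 + 4·5 + 19)/6 = 42/6 = 7; σ²_Task 3 = ((19−3)/6)² = 7.111
te_Task 4 = (4 + 4·5 + 12)/6 = 36/6 = 6; σ²_Task 4 = ((12−4)/6)² = 1.778
te_Task 5 = (10 + 4·14 + 18)/6 = 84/6 = 14; σ²_Task 5 = ((18−10)/6)² = 1.778

Forward pass:
ES_Task 1 = 0; EF_Task 1 = 12
ES_Task 2 = 12; EF_Task 2 = 12+13 = 25
ES_Task 3 = 25; EF_Task 3 = 25+7 = 32
ES_Task 4 = 25; EF_Task 4 = 25+6 = 31
ES_Task 5 = max(EF_Task 3=32, EF_Task 4=31) = 32; EF_Task 5 = 32+14 = 46
Expected project duration μ = 46 days. Critical path: Task 1 → Task 2 → Task 3 → Task 5.

Variance along critical path = 7.111 + 1.000 + 7.111 + 1.778 = 17.000
σ = √17.000 = 4.123 days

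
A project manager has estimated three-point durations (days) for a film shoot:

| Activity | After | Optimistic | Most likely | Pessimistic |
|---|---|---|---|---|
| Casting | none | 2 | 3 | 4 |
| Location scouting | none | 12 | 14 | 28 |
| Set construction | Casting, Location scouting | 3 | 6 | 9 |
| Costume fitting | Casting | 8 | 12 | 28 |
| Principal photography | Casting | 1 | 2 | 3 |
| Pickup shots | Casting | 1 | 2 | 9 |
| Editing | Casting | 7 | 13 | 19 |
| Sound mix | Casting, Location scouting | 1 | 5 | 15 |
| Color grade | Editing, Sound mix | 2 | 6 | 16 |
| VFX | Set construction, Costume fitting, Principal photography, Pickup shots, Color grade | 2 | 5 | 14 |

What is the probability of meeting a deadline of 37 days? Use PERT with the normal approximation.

te_Casting = (2 + 4·3 + 4)/6 = 18/6 = 3; σ²_Casting = ((4−2)/6)² = 0.111
te_Location scouting = (12 + 4·14 + 28)/6 = 96/6 = 16; σ²_Location scouting = ((28−12)/6)² = 7.111
te_Set construction = (3 + 4·6 + 9)/6 = 36/6 = 6; σ²_Set construction = ((9−3)/6)² = 1.000
te_Costume fitting = (8 + 4·12 + 28)/6 = 84/6 = 14; σ²_Costume fitting = ((28−8)/6)² = 11.111
te_Principal photography = (1 + 4·2 + 3)/6 = 12/6 = 2; σ²_Principal photography = ((3−1)/6)² = 0.111
te_Pickup shots = (1 + 4·2 + 9)/6 = 18/6 = 3; σ²_Pickup shots = ((9−1)/6)² = 1.778
te_Editing = (7 + 4·13 + 19)/6 = 78/6 = 13; σ²_Editing = ((19−7)/6)² = 4.000
te_Sound mix = (1 + 4·5 + 15)/6 = 36/6 = 6; σ²_Sound mix = ((15−1)/6)² = 5.444
te_Color grade = (2 + 4·6 + 16)/6 = 42/6 = 7; σ²_Color grade = ((16−2)/6)² = 5.444
te_VFX = (2 + 4·5 + 14)/6 = 36/6 = 6; σ²_VFX = ((14−2)/6)² = 4.000

Forward pass:
ES_Casting = 0; EF_Casting = 3
ES_Location scouting = 0; EF_Location scouting = 16
ES_Set construction = max(EF_Casting=3, EF_Location scouting=16) = 16; EF_Set construction = 16+6 = 22
ES_Costume fitting = 3; EF_Costume fitting = 3+14 = 17
ES_Principal photography = 3; EF_Principal photography = 3+2 = 5
ES_Pickup shots = 3; EF_Pickup shots = 3+3 = 6
ES_Editing = 3; EF_Editing = 3+13 = 16
ES_Sound mix = max(EF_Casting=3, EF_Location scouting=16) = 16; EF_Sound mix = 16+6 = 22
ES_Color grade = max(EF_Editing=16, EF_Sound mix=22) = 22; EF_Color grade = 22+7 = 29
ES_VFX = max(EF_Set construction=22, EF_Costume fitting=17, EF_Principal photography=5, EF_Pickup shots=6, EF_Color grade=29) = 29; EF_VFX = 29+6 = 35
Expected project duration μ = 35 days. Critical path: Location scouting → Sound mix → Color grade → VFX.

Variance along critical path = 7.111 + 5.444 + 5.444 + 4.000 = 22.000; σ = √22.000 = 4.690 days.
Z = (37 − 35) / 4.690 = 0.426
P(T ≤ 37) = Φ(0.426) ≈ 0.665

0.665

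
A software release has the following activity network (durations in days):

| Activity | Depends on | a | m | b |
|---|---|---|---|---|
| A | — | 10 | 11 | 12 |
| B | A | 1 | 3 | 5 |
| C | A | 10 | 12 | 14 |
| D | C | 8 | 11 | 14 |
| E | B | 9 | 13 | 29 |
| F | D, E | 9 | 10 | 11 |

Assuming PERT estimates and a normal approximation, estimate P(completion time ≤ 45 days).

0.781

te_A = (10 + 4·11 + 12)/6 = 66/6 = 11; σ²_A = ((12−10)/6)² = 0.111
te_B = (1 + 4·3 + 5)/6 = 18/6 = 3; σ²_B = ((5−1)/6)² = 0.444
te_C = (10 + 4·12 + 14)/6 = 72/6 = 12; σ²_C = ((14−10)/6)² = 0.444
te_D = (8 + 4·11 + 14)/6 = 66/6 = 11; σ²_D = ((14−8)/6)² = 1.000
te_E = (9 + 4·13 + 29)/6 = 90/6 = 15; σ²_E = ((29−9)/6)² = 11.111
te_F = (9 + 4·10 + 11)/6 = 60/6 = 10; σ²_F = ((11−9)/6)² = 0.111

Forward pass:
ES_A = 0; EF_A = 11
ES_B = 11; EF_B = 11+3 = 14
ES_C = 11; EF_C = 11+12 = 23
ES_D = 23; EF_D = 23+11 = 34
ES_E = 14; EF_E = 14+15 = 29
ES_F = max(EF_D=34, EF_E=29) = 34; EF_F = 34+10 = 44
Expected project duration μ = 44 days. Critical path: A → C → D → F.

Variance along critical path = 0.111 + 0.444 + 1.000 + 0.111 = 1.667; σ = √1.667 = 1.291 days.
Z = (45 − 44) / 1.291 = 0.775
P(T ≤ 45) = Φ(0.775) ≈ 0.781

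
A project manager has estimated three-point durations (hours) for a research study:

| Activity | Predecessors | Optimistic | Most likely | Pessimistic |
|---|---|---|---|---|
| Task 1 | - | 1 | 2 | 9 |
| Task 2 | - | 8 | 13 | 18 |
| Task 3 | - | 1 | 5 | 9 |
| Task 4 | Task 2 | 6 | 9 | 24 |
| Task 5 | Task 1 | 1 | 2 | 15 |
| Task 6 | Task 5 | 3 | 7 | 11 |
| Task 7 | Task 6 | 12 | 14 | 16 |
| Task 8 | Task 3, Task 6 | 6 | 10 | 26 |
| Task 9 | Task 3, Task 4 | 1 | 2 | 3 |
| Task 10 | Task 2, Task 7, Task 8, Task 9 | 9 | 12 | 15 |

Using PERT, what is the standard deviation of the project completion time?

te_Task 1 = (1 + 4·2 + 9)/6 = 18/6 = 3; σ²_Task 1 = ((9−1)/6)² = 1.778
te_Task 2 = (8 + 4·13 + 18)/6 = 78/6 = 13; σ²_Task 2 = ((18−8)/6)² = 2.778
te_Task 3 = (1 + 4·5 + 9)/6 = 30/6 = 5; σ²_Task 3 = ((9−1)/6)² = 1.778
te_Task 4 = (6 + 4·9 + 24)/6 = 66/6 = 11; σ²_Task 4 = ((24−6)/6)² = 9.000
te_Task 5 = (1 + 4·2 + 15)/6 = 24/6 = 4; σ²_Task 5 = ((15−1)/6)² = 5.444
te_Task 6 = (3 + 4·7 + 11)/6 = 42/6 = 7; σ²_Task 6 = ((11−3)/6)² = 1.778
te_Task 7 = (12 + 4·14 + 16)/6 = 84/6 = 14; σ²_Task 7 = ((16−12)/6)² = 0.444
te_Task 8 = (6 + 4·10 + 26)/6 = 72/6 = 12; σ²_Task 8 = ((26−6)/6)² = 11.111
te_Task 9 = (1 + 4·2 + 3)/6 = 12/6 = 2; σ²_Task 9 = ((3−1)/6)² = 0.111
te_Task 10 = (9 + 4·12 + 15)/6 = 72/6 = 12; σ²_Task 10 = ((15−9)/6)² = 1.000

Forward pass:
ES_Task 1 = 0; EF_Task 1 = 3
ES_Task 2 = 0; EF_Task 2 = 13
ES_Task 3 = 0; EF_Task 3 = 5
ES_Task 4 = 13; EF_Task 4 = 13+11 = 24
ES_Task 5 = 3; EF_Task 5 = 3+4 = 7
ES_Task 6 = 7; EF_Task 6 = 7+7 = 14
ES_Task 7 = 14; EF_Task 7 = 14+14 = 28
ES_Task 8 = max(EF_Task 3=5, EF_Task 6=14) = 14; EF_Task 8 = 14+12 = 26
ES_Task 9 = max(EF_Task 3=5, EF_Task 4=24) = 24; EF_Task 9 = 24+2 = 26
ES_Task 10 = max(EF_Task 2=13, EF_Task 7=28, EF_Task 8=26, EF_Task 9=26) = 28; EF_Task 10 = 28+12 = 40
Expected project duration μ = 40 hours. Critical path: Task 1 → Task 5 → Task 6 → Task 7 → Task 10.

Variance along critical path = 1.778 + 5.444 + 1.778 + 0.444 + 1.000 = 10.444
σ = √10.444 = 3.232 hours

3.23 hours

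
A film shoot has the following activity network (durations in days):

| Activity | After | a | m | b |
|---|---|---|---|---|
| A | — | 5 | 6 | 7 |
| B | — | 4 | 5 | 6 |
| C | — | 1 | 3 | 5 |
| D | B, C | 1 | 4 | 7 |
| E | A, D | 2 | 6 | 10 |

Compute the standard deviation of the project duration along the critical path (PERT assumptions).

te_A = (5 + 4·6 + 7)/6 = 36/6 = 6; σ²_A = ((7−5)/6)² = 0.111
te_B = (4 + 4·5 + 6)/6 = 30/6 = 5; σ²_B = ((6−4)/6)² = 0.111
te_C = (1 + 4·3 + 5)/6 = 18/6 = 3; σ²_C = ((5−1)/6)² = 0.444
te_D = (1 + 4·4 + 7)/6 = 24/6 = 4; σ²_D = ((7−1)/6)² = 1.000
te_E = (2 + 4·6 + 10)/6 = 36/6 = 6; σ²_E = ((10−2)/6)² = 1.778

Forward pass:
ES_A = 0; EF_A = 6
ES_B = 0; EF_B = 5
ES_C = 0; EF_C = 3
ES_D = max(EF_B=5, EF_C=3) = 5; EF_D = 5+4 = 9
ES_E = max(EF_A=6, EF_D=9) = 9; EF_E = 9+6 = 15
Expected project duration μ = 15 days. Critical path: B → D → E.

Variance along critical path = 0.111 + 1.000 + 1.778 = 2.889
σ = √2.889 = 1.700 days

1.70 days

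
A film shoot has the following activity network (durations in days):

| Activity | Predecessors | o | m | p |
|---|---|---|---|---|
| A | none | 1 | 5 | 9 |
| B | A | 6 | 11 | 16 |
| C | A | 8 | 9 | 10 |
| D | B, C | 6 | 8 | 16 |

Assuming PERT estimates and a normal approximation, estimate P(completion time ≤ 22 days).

te_A = (1 + 4·5 + 9)/6 = 30/6 = 5; σ²_A = ((9−1)/6)² = 1.778
te_B = (6 + 4·11 + 16)/6 = 66/6 = 11; σ²_B = ((16−6)/6)² = 2.778
te_C = (8 + 4·9 + 10)/6 = 54/6 = 9; σ²_C = ((10−8)/6)² = 0.111
te_D = (6 + 4·8 + 16)/6 = 54/6 = 9; σ²_D = ((16−6)/6)² = 2.778

Forward pass:
ES_A = 0; EF_A = 5
ES_B = 5; EF_B = 5+11 = 16
ES_C = 5; EF_C = 5+9 = 14
ES_D = max(EF_B=16, EF_C=14) = 16; EF_D = 16+9 = 25
Expected project duration μ = 25 days. Critical path: A → B → D.

Variance along critical path = 1.778 + 2.778 + 2.778 = 7.333; σ = √7.333 = 2.708 days.
Z = (22 − 25) / 2.708 = -1.108
P(T ≤ 22) = Φ(-1.108) ≈ 0.134

0.134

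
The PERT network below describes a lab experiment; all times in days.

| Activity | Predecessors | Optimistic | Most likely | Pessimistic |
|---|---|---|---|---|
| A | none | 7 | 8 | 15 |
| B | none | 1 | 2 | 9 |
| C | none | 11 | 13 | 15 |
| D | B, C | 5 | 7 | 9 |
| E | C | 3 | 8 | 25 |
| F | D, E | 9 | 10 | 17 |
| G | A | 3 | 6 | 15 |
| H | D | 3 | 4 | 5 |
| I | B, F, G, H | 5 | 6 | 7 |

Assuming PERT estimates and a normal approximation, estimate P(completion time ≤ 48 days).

0.978

te_A = (7 + 4·8 + 15)/6 = 54/6 = 9; σ²_A = ((15−7)/6)² = 1.778
te_B = (1 + 4·2 + 9)/6 = 18/6 = 3; σ²_B = ((9−1)/6)² = 1.778
te_C = (11 + 4·13 + 15)/6 = 78/6 = 13; σ²_C = ((15−11)/6)² = 0.444
te_D = (5 + 4·7 + 9)/6 = 42/6 = 7; σ²_D = ((9−5)/6)² = 0.444
te_E = (3 + 4·8 + 25)/6 = 60/6 = 10; σ²_E = ((25−3)/6)² = 13.444
te_F = (9 + 4·10 + 17)/6 = 66/6 = 11; σ²_F = ((17−9)/6)² = 1.778
te_G = (3 + 4·6 + 15)/6 = 42/6 = 7; σ²_G = ((15−3)/6)² = 4.000
te_H = (3 + 4·4 + 5)/6 = 24/6 = 4; σ²_H = ((5−3)/6)² = 0.111
te_I = (5 + 4·6 + 7)/6 = 36/6 = 6; σ²_I = ((7−5)/6)² = 0.111

Forward pass:
ES_A = 0; EF_A = 9
ES_B = 0; EF_B = 3
ES_C = 0; EF_C = 13
ES_D = max(EF_B=3, EF_C=13) = 13; EF_D = 13+7 = 20
ES_E = 13; EF_E = 13+10 = 23
ES_F = max(EF_D=20, EF_E=23) = 23; EF_F = 23+11 = 34
ES_G = 9; EF_G = 9+7 = 16
ES_H = 20; EF_H = 20+4 = 24
ES_I = max(EF_B=3, EF_F=34, EF_G=16, EF_H=24) = 34; EF_I = 34+6 = 40
Expected project duration μ = 40 days. Critical path: C → E → F → I.

Variance along critical path = 0.444 + 13.444 + 1.778 + 0.111 = 15.778; σ = √15.778 = 3.972 days.
Z = (48 − 40) / 3.972 = 2.014
P(T ≤ 48) = Φ(2.014) ≈ 0.978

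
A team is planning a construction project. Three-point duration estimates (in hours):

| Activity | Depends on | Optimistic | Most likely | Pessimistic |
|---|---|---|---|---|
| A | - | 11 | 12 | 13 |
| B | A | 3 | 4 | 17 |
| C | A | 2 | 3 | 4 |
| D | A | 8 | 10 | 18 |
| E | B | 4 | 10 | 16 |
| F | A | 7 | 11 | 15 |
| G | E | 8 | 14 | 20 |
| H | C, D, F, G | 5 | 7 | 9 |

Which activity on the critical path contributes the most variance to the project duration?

te_A = (11 + 4·12 + 13)/6 = 72/6 = 12; σ²_A = ((13−11)/6)² = 0.111
te_B = (3 + 4·4 + 17)/6 = 36/6 = 6; σ²_B = ((17−3)/6)² = 5.444
te_C = (2 + 4·3 + 4)/6 = 18/6 = 3; σ²_C = ((4−2)/6)² = 0.111
te_D = (8 + 4·10 + 18)/6 = 66/6 = 11; σ²_D = ((18−8)/6)² = 2.778
te_E = (4 + 4·10 + 16)/6 = 60/6 = 10; σ²_E = ((16−4)/6)² = 4.000
te_F = (7 + 4·11 + 15)/6 = 66/6 = 11; σ²_F = ((15−7)/6)² = 1.778
te_G = (8 + 4·14 + 20)/6 = 84/6 = 14; σ²_G = ((20−8)/6)² = 4.000
te_H = (5 + 4·7 + 9)/6 = 42/6 = 7; σ²_H = ((9−5)/6)² = 0.444

Forward pass:
ES_A = 0; EF_A = 12
ES_B = 12; EF_B = 12+6 = 18
ES_C = 12; EF_C = 12+3 = 15
ES_D = 12; EF_D = 12+11 = 23
ES_E = 18; EF_E = 18+10 = 28
ES_F = 12; EF_F = 12+11 = 23
ES_G = 28; EF_G = 28+14 = 42
ES_H = max(EF_C=15, EF_D=23, EF_F=23, EF_G=42) = 42; EF_H = 42+7 = 49
Expected project duration μ = 49 hours. Critical path: A → B → E → G → H.

Variances on critical path: σ²_A=0.111, σ²_B=5.444, σ²_E=4.000, σ²_G=4.000, σ²_H=0.444.
Largest is σ²_B = 5.444.

B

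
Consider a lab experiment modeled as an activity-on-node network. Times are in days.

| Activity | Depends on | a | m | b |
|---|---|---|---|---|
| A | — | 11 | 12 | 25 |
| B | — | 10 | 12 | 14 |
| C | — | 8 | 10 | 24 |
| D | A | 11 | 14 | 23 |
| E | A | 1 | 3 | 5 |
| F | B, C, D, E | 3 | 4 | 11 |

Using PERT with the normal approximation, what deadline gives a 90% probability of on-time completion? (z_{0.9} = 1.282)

38.3 days

te_A = (11 + 4·12 + 25)/6 = 84/6 = 14; σ²_A = ((25−11)/6)² = 5.444
te_B = (10 + 4·12 + 14)/6 = 72/6 = 12; σ²_B = ((14−10)/6)² = 0.444
te_C = (8 + 4·10 + 24)/6 = 72/6 = 12; σ²_C = ((24−8)/6)² = 7.111
te_D = (11 + 4·14 + 23)/6 = 90/6 = 15; σ²_D = ((23−11)/6)² = 4.000
te_E = (1 + 4·3 + 5)/6 = 18/6 = 3; σ²_E = ((5−1)/6)² = 0.444
te_F = (3 + 4·4 + 11)/6 = 30/6 = 5; σ²_F = ((11−3)/6)² = 1.778

Forward pass:
ES_A = 0; EF_A = 14
ES_B = 0; EF_B = 12
ES_C = 0; EF_C = 12
ES_D = 14; EF_D = 14+15 = 29
ES_E = 14; EF_E = 14+3 = 17
ES_F = max(EF_B=12, EF_C=12, EF_D=29, EF_E=17) = 29; EF_F = 29+5 = 34
Expected project duration μ = 34 days. Critical path: A → D → F.

Variance along critical path = 5.444 + 4.000 + 1.778 = 11.222; σ = 3.350 days.
D = μ + z·σ = 34 + 1.282·3.350 = 38.3 days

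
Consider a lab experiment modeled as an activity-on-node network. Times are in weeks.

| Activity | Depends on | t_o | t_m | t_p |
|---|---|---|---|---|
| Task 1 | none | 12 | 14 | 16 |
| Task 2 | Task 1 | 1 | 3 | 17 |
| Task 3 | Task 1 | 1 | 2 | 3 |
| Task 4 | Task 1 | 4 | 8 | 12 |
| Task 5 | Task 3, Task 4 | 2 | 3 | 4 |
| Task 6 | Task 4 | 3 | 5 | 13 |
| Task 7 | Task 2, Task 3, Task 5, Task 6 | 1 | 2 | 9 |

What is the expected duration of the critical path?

te_Task 1 = (12 + 4·14 + 16)/6 = 84/6 = 14
te_Task 2 = (1 + 4·3 + 17)/6 = 30/6 = 5
te_Task 3 = (1 + 4·2 + 3)/6 = 12/6 = 2
te_Task 4 = (4 + 4·8 + 12)/6 = 48/6 = 8
te_Task 5 = (2 + 4·3 + 4)/6 = 18/6 = 3
te_Task 6 = (3 + 4·5 + 13)/6 = 36/6 = 6
te_Task 7 = (1 + 4·2 + 9)/6 = 18/6 = 3

Forward pass:
ES_Task 1 = 0; EF_Task 1 = 14
ES_Task 2 = 14; EF_Task 2 = 14+5 = 19
ES_Task 3 = 14; EF_Task 3 = 14+2 = 16
ES_Task 4 = 14; EF_Task 4 = 14+8 = 22
ES_Task 5 = max(EF_Task 3=16, EF_Task 4=22) = 22; EF_Task 5 = 22+3 = 25
ES_Task 6 = 22; EF_Task 6 = 22+6 = 28
ES_Task 7 = max(EF_Task 2=19, EF_Task 3=16, EF_Task 5=25, EF_Task 6=28) = 28; EF_Task 7 = 28+3 = 31
Expected project duration μ = 31 weeks. Critical path: Task 1 → Task 4 → Task 6 → Task 7.

31 weeks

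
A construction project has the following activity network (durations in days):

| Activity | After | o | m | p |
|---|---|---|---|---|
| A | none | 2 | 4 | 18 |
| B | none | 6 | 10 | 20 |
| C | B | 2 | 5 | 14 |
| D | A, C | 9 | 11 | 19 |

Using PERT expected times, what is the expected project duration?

29 days

te_A = (2 + 4·4 + 18)/6 = 36/6 = 6
te_B = (6 + 4·10 + 20)/6 = 66/6 = 11
te_C = (2 + 4·5 + 14)/6 = 36/6 = 6
te_D = (9 + 4·11 + 19)/6 = 72/6 = 12

Forward pass:
ES_A = 0; EF_A = 6
ES_B = 0; EF_B = 11
ES_C = 11; EF_C = 11+6 = 17
ES_D = max(EF_A=6, EF_C=17) = 17; EF_D = 17+12 = 29
Expected project duration μ = 29 days. Critical path: B → C → D.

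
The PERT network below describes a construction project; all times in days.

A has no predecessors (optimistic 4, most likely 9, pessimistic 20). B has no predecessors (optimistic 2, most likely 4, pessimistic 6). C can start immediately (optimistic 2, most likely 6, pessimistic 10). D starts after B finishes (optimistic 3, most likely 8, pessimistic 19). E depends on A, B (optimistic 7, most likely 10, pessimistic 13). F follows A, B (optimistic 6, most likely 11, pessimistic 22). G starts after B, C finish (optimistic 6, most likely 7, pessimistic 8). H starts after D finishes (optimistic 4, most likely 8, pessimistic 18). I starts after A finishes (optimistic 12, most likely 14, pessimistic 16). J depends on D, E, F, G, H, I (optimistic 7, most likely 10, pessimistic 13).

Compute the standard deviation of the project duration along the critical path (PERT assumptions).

te_A = (4 + 4·9 + 20)/6 = 60/6 = 10; σ²_A = ((20−4)/6)² = 7.111
te_B = (2 + 4·4 + 6)/6 = 24/6 = 4; σ²_B = ((6−2)/6)² = 0.444
te_C = (2 + 4·6 + 10)/6 = 36/6 = 6; σ²_C = ((10−2)/6)² = 1.778
te_D = (3 + 4·8 + 19)/6 = 54/6 = 9; σ²_D = ((19−3)/6)² = 7.111
te_E = (7 + 4·10 + 13)/6 = 60/6 = 10; σ²_E = ((13−7)/6)² = 1.000
te_F = (6 + 4·11 + 22)/6 = 72/6 = 12; σ²_F = ((22−6)/6)² = 7.111
te_G = (6 + 4·7 + 8)/6 = 42/6 = 7; σ²_G = ((8−6)/6)² = 0.111
te_H = (4 + 4·8 + 18)/6 = 54/6 = 9; σ²_H = ((18−4)/6)² = 5.444
te_I = (12 + 4·14 + 16)/6 = 84/6 = 14; σ²_I = ((16−12)/6)² = 0.444
te_J = (7 + 4·10 + 13)/6 = 60/6 = 10; σ²_J = ((13−7)/6)² = 1.000

Forward pass:
ES_A = 0; EF_A = 10
ES_B = 0; EF_B = 4
ES_C = 0; EF_C = 6
ES_D = 4; EF_D = 4+9 = 13
ES_E = max(EF_A=10, EF_B=4) = 10; EF_E = 10+10 = 20
ES_F = max(EF_A=10, EF_B=4) = 10; EF_F = 10+12 = 22
ES_G = max(EF_B=4, EF_C=6) = 6; EF_G = 6+7 = 13
ES_H = 13; EF_H = 13+9 = 22
ES_I = 10; EF_I = 10+14 = 24
ES_J = max(EF_D=13, EF_E=20, EF_F=22, EF_G=13, EF_H=22, EF_I=24) = 24; EF_J = 24+10 = 34
Expected project duration μ = 34 days. Critical path: A → I → J.

Variance along critical path = 7.111 + 0.444 + 1.000 = 8.556
σ = √8.556 = 2.925 days

2.92 days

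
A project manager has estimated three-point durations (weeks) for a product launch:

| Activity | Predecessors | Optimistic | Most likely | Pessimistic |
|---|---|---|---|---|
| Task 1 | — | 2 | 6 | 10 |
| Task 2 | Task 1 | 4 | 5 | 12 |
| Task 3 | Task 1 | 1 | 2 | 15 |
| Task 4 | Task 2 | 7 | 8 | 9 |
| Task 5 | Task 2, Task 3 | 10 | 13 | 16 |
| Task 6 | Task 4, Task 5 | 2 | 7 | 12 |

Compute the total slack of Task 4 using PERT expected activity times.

te_Task 1 = (2 + 4·6 + 10)/6 = 36/6 = 6
te_Task 2 = (4 + 4·5 + 12)/6 = 36/6 = 6
te_Task 3 = (1 + 4·2 + 15)/6 = 24/6 = 4
te_Task 4 = (7 + 4·8 + 9)/6 = 48/6 = 8
te_Task 5 = (10 + 4·13 + 16)/6 = 78/6 = 13
te_Task 6 = (2 + 4·7 + 12)/6 = 42/6 = 7

Forward pass:
ES_Task 1 = 0; EF_Task 1 = 6
ES_Task 2 = 6; EF_Task 2 = 6+6 = 12
ES_Task 3 = 6; EF_Task 3 = 6+4 = 10
ES_Task 4 = 12; EF_Task 4 = 12+8 = 20
ES_Task 5 = max(EF_Task 2=12, EF_Task 3=10) = 12; EF_Task 5 = 12+13 = 25
ES_Task 6 = max(EF_Task 4=20, EF_Task 5=25) = 25; EF_Task 6 = 25+7 = 32
Expected project duration μ = 32 weeks. Critical path: Task 1 → Task 2 → Task 5 → Task 6.

Backward pass:
LF_Task 6 = 32; LS_Task 6 = 32−7 = 25
LF_Task 5 = LS_Task 6 = 25; LS_Task 5 = 25−13 = 12
LF_Task 4 = LS_Task 6 = 25; LS_Task 4 = 25−8 = 17
LF_Task 3 = LS_Task 5 = 12; LS_Task 3 = 12−4 = 8
LF_Task 2 = min(LS_Task 4=17, LS_Task 5=12) = 12; LS_Task 2 = 12−6 = 6
LF_Task 1 = min(LS_Task 2=6, LS_Task 3=8) = 6; LS_Task 1 = 6−6 = 0
Slack_Task 4 = LS_Task 4 − ES_Task 4 = 17 − 12 = 5

5 weeks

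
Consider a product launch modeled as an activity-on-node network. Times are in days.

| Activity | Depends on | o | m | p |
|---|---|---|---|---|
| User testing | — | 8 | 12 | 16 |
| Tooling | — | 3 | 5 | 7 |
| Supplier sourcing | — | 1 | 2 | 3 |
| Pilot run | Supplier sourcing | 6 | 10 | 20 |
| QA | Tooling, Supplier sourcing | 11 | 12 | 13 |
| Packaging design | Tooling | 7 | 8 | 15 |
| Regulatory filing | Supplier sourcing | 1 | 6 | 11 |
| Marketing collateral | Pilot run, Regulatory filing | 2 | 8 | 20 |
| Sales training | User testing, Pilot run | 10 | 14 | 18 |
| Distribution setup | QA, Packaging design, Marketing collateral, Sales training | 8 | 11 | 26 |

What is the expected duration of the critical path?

te_User testing = (8 + 4·12 + 16)/6 = 72/6 = 12
te_Tooling = (3 + 4·5 + 7)/6 = 30/6 = 5
te_Supplier sourcing = (1 + 4·2 + 3)/6 = 12/6 = 2
te_Pilot run = (6 + 4·10 + 20)/6 = 66/6 = 11
te_QA = (11 + 4·12 + 13)/6 = 72/6 = 12
te_Packaging design = (7 + 4·8 + 15)/6 = 54/6 = 9
te_Regulatory filing = (1 + 4·6 + 11)/6 = 36/6 = 6
te_Marketing collateral = (2 + 4·8 + 20)/6 = 54/6 = 9
te_Sales training = (10 + 4·14 + 18)/6 = 84/6 = 14
te_Distribution setup = (8 + 4·11 + 26)/6 = 78/6 = 13

Forward pass:
ES_User testing = 0; EF_User testing = 12
ES_Tooling = 0; EF_Tooling = 5
ES_Supplier sourcing = 0; EF_Supplier sourcing = 2
ES_Pilot run = 2; EF_Pilot run = 2+11 = 13
ES_QA = max(EF_Tooling=5, EF_Supplier sourcing=2) = 5; EF_QA = 5+12 = 17
ES_Packaging design = 5; EF_Packaging design = 5+9 = 14
ES_Regulatory filing = 2; EF_Regulatory filing = 2+6 = 8
ES_Marketing collateral = max(EF_Pilot run=13, EF_Regulatory filing=8) = 13; EF_Marketing collateral = 13+9 = 22
ES_Sales training = max(EF_User testing=12, EF_Pilot run=13) = 13; EF_Sales training = 13+14 = 27
ES_Distribution setup = max(EF_QA=17, EF_Packaging design=14, EF_Marketing collateral=22, EF_Sales training=27) = 27; EF_Distribution setup = 27+13 = 40
Expected project duration μ = 40 days. Critical path: Supplier sourcing → Pilot run → Sales training → Distribution setup.

40 days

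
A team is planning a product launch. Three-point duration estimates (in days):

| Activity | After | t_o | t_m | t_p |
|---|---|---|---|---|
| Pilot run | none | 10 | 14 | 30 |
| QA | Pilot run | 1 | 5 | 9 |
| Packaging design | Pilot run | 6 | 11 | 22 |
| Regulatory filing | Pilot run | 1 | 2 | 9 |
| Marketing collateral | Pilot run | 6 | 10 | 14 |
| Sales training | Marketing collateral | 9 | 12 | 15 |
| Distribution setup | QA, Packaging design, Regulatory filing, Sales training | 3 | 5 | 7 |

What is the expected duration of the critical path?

43 days

te_Pilot run = (10 + 4·14 + 30)/6 = 96/6 = 16
te_QA = (1 + 4·5 + 9)/6 = 30/6 = 5
te_Packaging design = (6 + 4·11 + 22)/6 = 72/6 = 12
te_Regulatory filing = (1 + 4·2 + 9)/6 = 18/6 = 3
te_Marketing collateral = (6 + 4·10 + 14)/6 = 60/6 = 10
te_Sales training = (9 + 4·12 + 15)/6 = 72/6 = 12
te_Distribution setup = (3 + 4·5 + 7)/6 = 30/6 = 5

Forward pass:
ES_Pilot run = 0; EF_Pilot run = 16
ES_QA = 16; EF_QA = 16+5 = 21
ES_Packaging design = 16; EF_Packaging design = 16+12 = 28
ES_Regulatory filing = 16; EF_Regulatory filing = 16+3 = 19
ES_Marketing collateral = 16; EF_Marketing collateral = 16+10 = 26
ES_Sales training = 26; EF_Sales training = 26+12 = 38
ES_Distribution setup = max(EF_QA=21, EF_Packaging design=28, EF_Regulatory filing=19, EF_Sales training=38) = 38; EF_Distribution setup = 38+5 = 43
Expected project duration μ = 43 days. Critical path: Pilot run → Marketing collateral → Sales training → Distribution setup.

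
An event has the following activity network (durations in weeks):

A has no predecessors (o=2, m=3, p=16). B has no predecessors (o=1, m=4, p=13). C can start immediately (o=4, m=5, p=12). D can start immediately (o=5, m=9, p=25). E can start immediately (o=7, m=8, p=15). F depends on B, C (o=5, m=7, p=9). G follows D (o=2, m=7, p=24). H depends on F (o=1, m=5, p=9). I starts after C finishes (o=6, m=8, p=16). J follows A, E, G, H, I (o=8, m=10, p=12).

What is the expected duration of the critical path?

te_A = (2 + 4·3 + 16)/6 = 30/6 = 5
te_B = (1 + 4·4 + 13)/6 = 30/6 = 5
te_C = (4 + 4·5 + 12)/6 = 36/6 = 6
te_D = (5 + 4·9 + 25)/6 = 66/6 = 11
te_E = (7 + 4·8 + 15)/6 = 54/6 = 9
te_F = (5 + 4·7 + 9)/6 = 42/6 = 7
te_G = (2 + 4·7 + 24)/6 = 54/6 = 9
te_H = (1 + 4·5 + 9)/6 = 30/6 = 5
te_I = (6 + 4·8 + 16)/6 = 54/6 = 9
te_J = (8 + 4·10 + 12)/6 = 60/6 = 10

Forward pass:
ES_A = 0; EF_A = 5
ES_B = 0; EF_B = 5
ES_C = 0; EF_C = 6
ES_D = 0; EF_D = 11
ES_E = 0; EF_E = 9
ES_F = max(EF_B=5, EF_C=6) = 6; EF_F = 6+7 = 13
ES_G = 11; EF_G = 11+9 = 20
ES_H = 13; EF_H = 13+5 = 18
ES_I = 6; EF_I = 6+9 = 15
ES_J = max(EF_A=5, EF_E=9, EF_G=20, EF_H=18, EF_I=15) = 20; EF_J = 20+10 = 30
Expected project duration μ = 30 weeks. Critical path: D → G → J.

30 weeks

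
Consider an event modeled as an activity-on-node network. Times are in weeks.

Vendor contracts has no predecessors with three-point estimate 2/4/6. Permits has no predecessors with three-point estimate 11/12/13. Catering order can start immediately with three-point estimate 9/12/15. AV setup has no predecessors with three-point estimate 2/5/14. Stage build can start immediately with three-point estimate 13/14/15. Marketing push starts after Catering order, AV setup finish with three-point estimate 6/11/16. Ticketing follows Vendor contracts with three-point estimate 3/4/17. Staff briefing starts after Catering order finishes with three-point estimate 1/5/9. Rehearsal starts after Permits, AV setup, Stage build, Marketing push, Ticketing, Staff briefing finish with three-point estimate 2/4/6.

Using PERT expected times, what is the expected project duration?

27 weeks

te_Vendor contracts = (2 + 4·4 + 6)/6 = 24/6 = 4
te_Permits = (11 + 4·12 + 13)/6 = 72/6 = 12
te_Catering order = (9 + 4·12 + 15)/6 = 72/6 = 12
te_AV setup = (2 + 4·5 + 14)/6 = 36/6 = 6
te_Stage build = (13 + 4·14 + 15)/6 = 84/6 = 14
te_Marketing push = (6 + 4·11 + 16)/6 = 66/6 = 11
te_Ticketing = (3 + 4·4 + 17)/6 = 36/6 = 6
te_Staff briefing = (1 + 4·5 + 9)/6 = 30/6 = 5
te_Rehearsal = (2 + 4·4 + 6)/6 = 24/6 = 4

Forward pass:
ES_Vendor contracts = 0; EF_Vendor contracts = 4
ES_Permits = 0; EF_Permits = 12
ES_Catering order = 0; EF_Catering order = 12
ES_AV setup = 0; EF_AV setup = 6
ES_Stage build = 0; EF_Stage build = 14
ES_Marketing push = max(EF_Catering order=12, EF_AV setup=6) = 12; EF_Marketing push = 12+11 = 23
ES_Ticketing = 4; EF_Ticketing = 4+6 = 10
ES_Staff briefing = 12; EF_Staff briefing = 12+5 = 17
ES_Rehearsal = max(EF_Permits=12, EF_AV setup=6, EF_Stage build=14, EF_Marketing push=23, EF_Ticketing=10, EF_Staff briefing=17) = 23; EF_Rehearsal = 23+4 = 27
Expected project duration μ = 27 weeks. Critical path: Catering order → Marketing push → Rehearsal.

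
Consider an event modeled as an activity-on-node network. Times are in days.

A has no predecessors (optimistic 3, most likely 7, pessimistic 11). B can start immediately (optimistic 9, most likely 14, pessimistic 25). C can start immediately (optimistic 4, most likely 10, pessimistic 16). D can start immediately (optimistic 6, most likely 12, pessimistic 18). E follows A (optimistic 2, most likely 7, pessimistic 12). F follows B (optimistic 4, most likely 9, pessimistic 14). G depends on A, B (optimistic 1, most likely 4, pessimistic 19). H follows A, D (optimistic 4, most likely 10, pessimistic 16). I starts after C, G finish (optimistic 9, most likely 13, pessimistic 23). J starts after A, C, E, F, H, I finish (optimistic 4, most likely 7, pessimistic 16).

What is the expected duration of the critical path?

te_A = (3 + 4·7 + 11)/6 = 42/6 = 7
te_B = (9 + 4·14 + 25)/6 = 90/6 = 15
te_C = (4 + 4·10 + 16)/6 = 60/6 = 10
te_D = (6 + 4·12 + 18)/6 = 72/6 = 12
te_E = (2 + 4·7 + 12)/6 = 42/6 = 7
te_F = (4 + 4·9 + 14)/6 = 54/6 = 9
te_G = (1 + 4·4 + 19)/6 = 36/6 = 6
te_H = (4 + 4·10 + 16)/6 = 60/6 = 10
te_I = (9 + 4·13 + 23)/6 = 84/6 = 14
te_J = (4 + 4·7 + 16)/6 = 48/6 = 8

Forward pass:
ES_A = 0; EF_A = 7
ES_B = 0; EF_B = 15
ES_C = 0; EF_C = 10
ES_D = 0; EF_D = 12
ES_E = 7; EF_E = 7+7 = 14
ES_F = 15; EF_F = 15+9 = 24
ES_G = max(EF_A=7, EF_B=15) = 15; EF_G = 15+6 = 21
ES_H = max(EF_A=7, EF_D=12) = 12; EF_H = 12+10 = 22
ES_I = max(EF_C=10, EF_G=21) = 21; EF_I = 21+14 = 35
ES_J = max(EF_A=7, EF_C=10, EF_E=14, EF_F=24, EF_H=22, EF_I=35) = 35; EF_J = 35+8 = 43
Expected project duration μ = 43 days. Critical path: B → G → I → J.

43 days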